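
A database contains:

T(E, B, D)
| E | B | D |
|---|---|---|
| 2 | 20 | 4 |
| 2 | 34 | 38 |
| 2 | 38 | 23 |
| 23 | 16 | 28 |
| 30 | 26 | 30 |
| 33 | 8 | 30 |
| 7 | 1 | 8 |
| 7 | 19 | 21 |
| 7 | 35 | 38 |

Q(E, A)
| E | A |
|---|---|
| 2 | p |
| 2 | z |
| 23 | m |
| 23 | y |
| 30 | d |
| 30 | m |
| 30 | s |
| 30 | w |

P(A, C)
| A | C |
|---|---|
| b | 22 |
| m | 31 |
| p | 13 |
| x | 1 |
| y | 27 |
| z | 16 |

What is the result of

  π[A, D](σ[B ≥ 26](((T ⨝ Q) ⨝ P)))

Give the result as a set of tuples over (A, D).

{(m, 30), (p, 23), (p, 38), (z, 23), (z, 38)}

T ⋈ Q (natural join on E): {(2, 20, 4, p), (2, 20, 4, z), (2, 34, 38, p), (2, 34, 38, z), (2, 38, 23, p), (2, 38, 23, z), (23, 16, 28, m), (23, 16, 28, y), (30, 26, 30, d), (30, 26, 30, m), (30, 26, 30, s), (30, 26, 30, w)}
(T ⨝ Q) ⋈ P (natural join on A): {(2, 20, 4, p, 13), (2, 20, 4, z, 16), (2, 34, 38, p, 13), (2, 34, 38, z, 16), (2, 38, 23, p, 13), (2, 38, 23, z, 16), (23, 16, 28, m, 31), (23, 16, 28, y, 27), (30, 26, 30, m, 31)}
σ[B ≥ 26]: keep tuples satisfying B ≥ 26 → {(2, 34, 38, p, 13), (2, 34, 38, z, 16), (2, 38, 23, p, 13), (2, 38, 23, z, 16), (30, 26, 30, m, 31)}
Keep only column(s) A, D: {(m, 30), (p, 23), (p, 38), (z, 23), (z, 38)}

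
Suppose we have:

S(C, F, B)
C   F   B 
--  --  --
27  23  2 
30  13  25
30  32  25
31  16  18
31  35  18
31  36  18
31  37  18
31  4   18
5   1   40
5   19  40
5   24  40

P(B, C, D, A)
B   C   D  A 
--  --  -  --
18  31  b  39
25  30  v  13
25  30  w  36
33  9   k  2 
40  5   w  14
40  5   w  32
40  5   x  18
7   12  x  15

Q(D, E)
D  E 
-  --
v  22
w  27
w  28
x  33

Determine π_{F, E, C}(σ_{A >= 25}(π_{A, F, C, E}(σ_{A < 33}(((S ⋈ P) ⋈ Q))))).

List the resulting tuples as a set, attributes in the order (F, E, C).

{(1, 27, 5), (1, 28, 5), (19, 27, 5), (19, 28, 5), (24, 27, 5), (24, 28, 5)}

Joining S and P on C, B yields {(30, 13, 25, v, 13), (30, 13, 25, w, 36), (30, 32, 25, v, 13), (30, 32, 25, w, 36), (31, 16, 18, b, 39), (31, 35, 18, b, 39), (31, 36, 18, b, 39), (31, 37, 18, b, 39), (31, 4, 18, b, 39), (5, 1, 40, w, 14), (5, 1, 40, w, 32), (5, 1, 40, x, 18), (5, 19, 40, w, 14), (5, 19, 40, w, 32), (5, 19, 40, x, 18), (5, 24, 40, w, 14), (5, 24, 40, w, 32), (5, 24, 40, x, 18)}.
Joining (S ⋈ P) and Q on D yields {(30, 13, 25, v, 13, 22), (30, 13, 25, w, 36, 27), (30, 13, 25, w, 36, 28), (30, 32, 25, v, 13, 22), (30, 32, 25, w, 36, 27), (30, 32, 25, w, 36, 28), (5, 1, 40, w, 14, 27), (5, 1, 40, w, 14, 28), (5, 1, 40, w, 32, 27), (5, 1, 40, w, 32, 28), (5, 1, 40, x, 18, 33), (5, 19, 40, w, 14, 27), (5, 19, 40, w, 14, 28), (5, 19, 40, w, 32, 27), (5, 19, 40, w, 32, 28), (5, 19, 40, x, 18, 33), (5, 24, 40, w, 14, 27), (5, 24, 40, w, 14, 28), (5, 24, 40, w, 32, 27), (5, 24, 40, w, 32, 28), (5, 24, 40, x, 18, 33)}.
σ[A < 33]: keep tuples satisfying A < 33 → {(30, 13, 25, v, 13, 22), (30, 32, 25, v, 13, 22), (5, 1, 40, w, 14, 27), (5, 1, 40, w, 14, 28), (5, 1, 40, w, 32, 27), (5, 1, 40, w, 32, 28), (5, 1, 40, x, 18, 33), (5, 19, 40, w, 14, 27), (5, 19, 40, w, 14, 28), (5, 19, 40, w, 32, 27), (5, 19, 40, w, 32, 28), (5, 19, 40, x, 18, 33), (5, 24, 40, w, 14, 27), (5, 24, 40, w, 14, 28), (5, 24, 40, w, 32, 27), (5, 24, 40, w, 32, 28), (5, 24, 40, x, 18, 33)}
π_{A, F, C, E} gives {(13, 13, 30, 22), (13, 32, 30, 22), (14, 1, 5, 27), (14, 1, 5, 28), (14, 19, 5, 27), (14, 19, 5, 28), (14, 24, 5, 27), (14, 24, 5, 28), (18, 1, 5, 33), (18, 19, 5, 33), (18, 24, 5, 33), (32, 1, 5, 27), (32, 1, 5, 28), (32, 19, 5, 27), (32, 19, 5, 28), (32, 24, 5, 27), (32, 24, 5, 28)}.
σ[A >= 25]: keep tuples satisfying A >= 25 → {(32, 1, 5, 27), (32, 1, 5, 28), (32, 19, 5, 27), (32, 19, 5, 28), (32, 24, 5, 27), (32, 24, 5, 28)}
π_{F, E, C} gives {(1, 27, 5), (1, 28, 5), (19, 27, 5), (19, 28, 5), (24, 27, 5), (24, 28, 5)}.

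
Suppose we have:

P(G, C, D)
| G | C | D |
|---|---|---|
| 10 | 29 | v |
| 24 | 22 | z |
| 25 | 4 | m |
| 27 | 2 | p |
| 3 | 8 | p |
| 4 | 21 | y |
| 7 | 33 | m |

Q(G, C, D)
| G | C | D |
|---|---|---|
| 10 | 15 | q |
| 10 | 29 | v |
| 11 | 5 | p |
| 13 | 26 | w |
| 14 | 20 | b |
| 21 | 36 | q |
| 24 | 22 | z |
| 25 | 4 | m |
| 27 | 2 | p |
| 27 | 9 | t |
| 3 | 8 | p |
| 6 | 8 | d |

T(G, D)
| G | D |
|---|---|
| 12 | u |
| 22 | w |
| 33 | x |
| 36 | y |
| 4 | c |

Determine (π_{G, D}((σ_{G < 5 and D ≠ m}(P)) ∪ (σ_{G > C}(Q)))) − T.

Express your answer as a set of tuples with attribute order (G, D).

Filtering on G < 5 and D ≠ m leaves {(3, 8, p), (4, 21, y)}.
Filtering on G > C leaves {(11, 5, p), (24, 22, z), (25, 4, m), (27, 2, p), (27, 9, t)}.
Set union of the two operands is {(11, 5, p), (24, 22, z), (25, 4, m), (27, 2, p), (27, 9, t), (3, 8, p), (4, 21, y)}.
Projecting to G, D: {(11, p), (24, z), (25, m), (27, p), (27, t), (3, p), (4, y)}
Set difference of the two operands is {(11, p), (24, z), (25, m), (27, p), (27, t), (3, p), (4, y)}.

{(11, p), (24, z), (25, m), (27, p), (27, t), (3, p), (4, y)}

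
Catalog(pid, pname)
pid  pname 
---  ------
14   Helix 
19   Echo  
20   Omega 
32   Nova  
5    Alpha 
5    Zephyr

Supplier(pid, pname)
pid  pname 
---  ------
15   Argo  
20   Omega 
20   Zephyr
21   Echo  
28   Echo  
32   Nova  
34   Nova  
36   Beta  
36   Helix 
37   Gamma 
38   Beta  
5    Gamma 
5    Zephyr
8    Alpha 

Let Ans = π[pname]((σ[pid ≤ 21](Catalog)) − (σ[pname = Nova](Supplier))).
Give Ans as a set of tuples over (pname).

Selection pid ≤ 21: {(14, Helix), (19, Echo), (20, Omega), (5, Alpha), (5, Zephyr)}
Selection pname = Nova: {(32, Nova), (34, Nova)}
Taking the difference: {(14, Helix), (19, Echo), (20, Omega), (5, Alpha), (5, Zephyr)}
Projecting to pname: {Alpha, Echo, Helix, Omega, Zephyr}

{Alpha, Echo, Helix, Omega, Zephyr}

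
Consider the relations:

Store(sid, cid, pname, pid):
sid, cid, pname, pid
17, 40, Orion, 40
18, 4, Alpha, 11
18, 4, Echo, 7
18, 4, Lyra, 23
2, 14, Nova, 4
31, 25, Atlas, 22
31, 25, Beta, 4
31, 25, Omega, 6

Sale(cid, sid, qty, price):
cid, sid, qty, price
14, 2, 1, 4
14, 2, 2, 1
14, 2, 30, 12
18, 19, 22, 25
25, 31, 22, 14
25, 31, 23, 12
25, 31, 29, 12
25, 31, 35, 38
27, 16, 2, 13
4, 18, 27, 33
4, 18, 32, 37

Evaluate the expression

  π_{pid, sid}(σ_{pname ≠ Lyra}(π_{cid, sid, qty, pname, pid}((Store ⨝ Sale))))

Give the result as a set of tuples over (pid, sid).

{(11, 18), (22, 31), (4, 2), (4, 31), (6, 31), (7, 18)}

Natural join on sid, cid: {(18, 4, Alpha, 11, 27, 33), (18, 4, Alpha, 11, 32, 37), (18, 4, Echo, 7, 27, 33), (18, 4, Echo, 7, 32, 37), (18, 4, Lyra, 23, 27, 33), (18, 4, Lyra, 23, 32, 37), (2, 14, Nova, 4, 1, 4), (2, 14, Nova, 4, 2, 1), (2, 14, Nova, 4, 30, 12), (31, 25, Atlas, 22, 22, 14), (31, 25, Atlas, 22, 23, 12), (31, 25, Atlas, 22, 29, 12), (31, 25, Atlas, 22, 35, 38), (31, 25, Beta, 4, 22, 14), (31, 25, Beta, 4, 23, 12), (31, 25, Beta, 4, 29, 12), (31, 25, Beta, 4, 35, 38), (31, 25, Omega, 6, 22, 14), (31, 25, Omega, 6, 23, 12), (31, 25, Omega, 6, 29, 12), (31, 25, Omega, 6, 35, 38)}
Keep only column(s) cid, sid, qty, pname, pid: {(14, 2, 1, Nova, 4), (14, 2, 2, Nova, 4), (14, 2, 30, Nova, 4), (25, 31, 22, Atlas, 22), (25, 31, 22, Beta, 4), (25, 31, 22, Omega, 6), (25, 31, 23, Atlas, 22), (25, 31, 23, Beta, 4), (25, 31, 23, Omega, 6), (25, 31, 29, Atlas, 22), (25, 31, 29, Beta, 4), (25, 31, 29, Omega, 6), (25, 31, 35, Atlas, 22), (25, 31, 35, Beta, 4), (25, 31, 35, Omega, 6), (4, 18, 27, Alpha, 11), (4, 18, 27, Echo, 7), (4, 18, 27, Lyra, 23), (4, 18, 32, Alpha, 11), (4, 18, 32, Echo, 7), (4, 18, 32, Lyra, 23)}
Filtering on pname ≠ Lyra leaves {(14, 2, 1, Nova, 4), (14, 2, 2, Nova, 4), (14, 2, 30, Nova, 4), (25, 31, 22, Atlas, 22), (25, 31, 22, Beta, 4), (25, 31, 22, Omega, 6), (25, 31, 23, Atlas, 22), (25, 31, 23, Beta, 4), (25, 31, 23, Omega, 6), (25, 31, 29, Atlas, 22), (25, 31, 29, Beta, 4), (25, 31, 29, Omega, 6), (25, 31, 35, Atlas, 22), (25, 31, 35, Beta, 4), (25, 31, 35, Omega, 6), (4, 18, 27, Alpha, 11), (4, 18, 27, Echo, 7), (4, 18, 32, Alpha, 11), (4, 18, 32, Echo, 7)}.
Keep only column(s) pid, sid (13 duplicate(s) eliminated): {(11, 18), (22, 31), (4, 2), (4, 31), (6, 31), (7, 18)}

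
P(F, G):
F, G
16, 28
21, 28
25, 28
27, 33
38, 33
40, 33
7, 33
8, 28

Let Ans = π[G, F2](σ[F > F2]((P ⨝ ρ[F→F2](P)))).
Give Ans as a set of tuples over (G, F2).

{(28, 16), (28, 21), (28, 8), (33, 27), (33, 38), (33, 7)}

ρ[F→F2]: schema becomes (F2, G); tuples unchanged.
Natural join on G: {(16, 28, 16), (16, 28, 21), (16, 28, 25), (16, 28, 8), (21, 28, 16), (21, 28, 21), (21, 28, 25), (21, 28, 8), (25, 28, 16), (25, 28, 21), (25, 28, 25), (25, 28, 8), (27, 33, 27), (27, 33, 38), (27, 33, 40), (27, 33, 7), (38, 33, 27), (38, 33, 38), (38, 33, 40), (38, 33, 7), (40, 33, 27), (40, 33, 38), (40, 33, 40), (40, 33, 7), (7, 33, 27), (7, 33, 38), (7, 33, 40), (7, 33, 7), (8, 28, 16), (8, 28, 21), (8, 28, 25), (8, 28, 8)}
Apply σ_{F > F2}; surviving tuples: {(16, 28, 8), (21, 28, 16), (21, 28, 8), (25, 28, 16), (25, 28, 21), (25, 28, 8), (27, 33, 7), (38, 33, 27), (38, 33, 7), (40, 33, 27), (40, 33, 38), (40, 33, 7)}
Keep only column(s) G, F2 (6 duplicate(s) eliminated): {(28, 16), (28, 21), (28, 8), (33, 27), (33, 38), (33, 7)}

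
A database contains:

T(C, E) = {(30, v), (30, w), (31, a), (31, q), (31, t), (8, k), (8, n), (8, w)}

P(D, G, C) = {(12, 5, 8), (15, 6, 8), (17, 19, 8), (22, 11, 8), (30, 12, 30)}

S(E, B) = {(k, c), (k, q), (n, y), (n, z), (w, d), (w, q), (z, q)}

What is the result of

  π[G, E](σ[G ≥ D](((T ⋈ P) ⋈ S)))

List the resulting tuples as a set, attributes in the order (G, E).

T ⋈ P (natural join on C): {(30, v, 30, 12), (30, w, 30, 12), (8, k, 12, 5), (8, k, 15, 6), (8, k, 17, 19), (8, k, 22, 11), (8, n, 12, 5), (8, n, 15, 6), (8, n, 17, 19), (8, n, 22, 11), (8, w, 12, 5), (8, w, 15, 6), (8, w, 17, 19), (8, w, 22, 11)}
(T ⋈ P) ⋈ S (natural join on E): {(30, w, 30, 12, d), (30, w, 30, 12, q), (8, k, 12, 5, c), (8, k, 12, 5, q), (8, k, 15, 6, c), (8, k, 15, 6, q), (8, k, 17, 19, c), (8, k, 17, 19, q), (8, k, 22, 11, c), (8, k, 22, 11, q), (8, n, 12, 5, y), (8, n, 12, 5, z), (8, n, 15, 6, y), (8, n, 15, 6, z), (8, n, 17, 19, y), (8, n, 17, 19, z), (8, n, 22, 11, y), (8, n, 22, 11, z), (8, w, 12, 5, d), (8, w, 12, 5, q), (8, w, 15, 6, d), (8, w, 15, 6, q), (8, w, 17, 19, d), (8, w, 17, 19, q), (8, w, 22, 11, d), (8, w, 22, 11, q)}
Selection G ≥ D: {(8, k, 17, 19, c), (8, k, 17, 19, q), (8, n, 17, 19, y), (8, n, 17, 19, z), (8, w, 17, 19, d), (8, w, 17, 19, q)}
Keep only column(s) G, E (3 duplicate(s) eliminated): {(19, k), (19, n), (19, w)}

{(19, k), (19, n), (19, w)}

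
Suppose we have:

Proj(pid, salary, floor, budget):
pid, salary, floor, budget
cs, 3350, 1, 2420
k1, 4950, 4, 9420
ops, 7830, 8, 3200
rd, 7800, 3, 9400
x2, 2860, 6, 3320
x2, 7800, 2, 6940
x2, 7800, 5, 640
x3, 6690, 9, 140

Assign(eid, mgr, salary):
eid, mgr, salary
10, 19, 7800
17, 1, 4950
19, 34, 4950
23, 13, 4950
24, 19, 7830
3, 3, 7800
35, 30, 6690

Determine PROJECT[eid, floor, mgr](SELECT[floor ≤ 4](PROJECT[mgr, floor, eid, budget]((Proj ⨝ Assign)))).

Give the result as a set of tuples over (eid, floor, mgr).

Joining Proj and Assign on salary yields {(k1, 4950, 4, 9420, 17, 1), (k1, 4950, 4, 9420, 19, 34), (k1, 4950, 4, 9420, 23, 13), (ops, 7830, 8, 3200, 24, 19), (rd, 7800, 3, 9400, 10, 19), (rd, 7800, 3, 9400, 3, 3), (x2, 7800, 2, 6940, 10, 19), (x2, 7800, 2, 6940, 3, 3), (x2, 7800, 5, 640, 10, 19), (x2, 7800, 5, 640, 3, 3), (x3, 6690, 9, 140, 35, 30)}.
Projecting to mgr, floor, eid, budget: {(1, 4, 17, 9420), (13, 4, 23, 9420), (19, 2, 10, 6940), (19, 3, 10, 9400), (19, 5, 10, 640), (19, 8, 24, 3200), (3, 2, 3, 6940), (3, 3, 3, 9400), (3, 5, 3, 640), (30, 9, 35, 140), (34, 4, 19, 9420)}
Selection floor ≤ 4: {(1, 4, 17, 9420), (13, 4, 23, 9420), (19, 2, 10, 6940), (19, 3, 10, 9400), (3, 2, 3, 6940), (3, 3, 3, 9400), (34, 4, 19, 9420)}
Projecting to eid, floor, mgr: {(10, 2, 19), (10, 3, 19), (17, 4, 1), (19, 4, 34), (23, 4, 13), (3, 2, 3), (3, 3, 3)}

{(10, 2, 19), (10, 3, 19), (17, 4, 1), (19, 4, 34), (23, 4, 13), (3, 2, 3), (3, 3, 3)}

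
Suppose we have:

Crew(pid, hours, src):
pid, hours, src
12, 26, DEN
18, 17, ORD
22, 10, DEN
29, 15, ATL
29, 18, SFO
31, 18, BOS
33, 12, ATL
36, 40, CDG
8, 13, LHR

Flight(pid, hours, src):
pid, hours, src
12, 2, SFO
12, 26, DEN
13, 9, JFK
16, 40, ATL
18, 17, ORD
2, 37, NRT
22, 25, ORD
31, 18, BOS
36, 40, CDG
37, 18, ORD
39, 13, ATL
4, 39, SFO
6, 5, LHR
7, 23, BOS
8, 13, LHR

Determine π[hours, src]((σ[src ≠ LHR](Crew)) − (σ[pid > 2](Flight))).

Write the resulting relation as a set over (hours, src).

Selection src ≠ LHR: {(12, 26, DEN), (18, 17, ORD), (22, 10, DEN), (29, 15, ATL), (29, 18, SFO), (31, 18, BOS), (33, 12, ATL), (36, 40, CDG)}
Selection pid > 2: {(12, 2, SFO), (12, 26, DEN), (13, 9, JFK), (16, 40, ATL), (18, 17, ORD), (22, 25, ORD), (31, 18, BOS), (36, 40, CDG), (37, 18, ORD), (39, 13, ATL), (4, 39, SFO), (6, 5, LHR), (7, 23, BOS), (8, 13, LHR)}
Taking the difference: {(22, 10, DEN), (29, 15, ATL), (29, 18, SFO), (33, 12, ATL)}
Keep only column(s) hours, src: {(10, DEN), (12, ATL), (15, ATL), (18, SFO)}

{(10, DEN), (12, ATL), (15, ATL), (18, SFO)}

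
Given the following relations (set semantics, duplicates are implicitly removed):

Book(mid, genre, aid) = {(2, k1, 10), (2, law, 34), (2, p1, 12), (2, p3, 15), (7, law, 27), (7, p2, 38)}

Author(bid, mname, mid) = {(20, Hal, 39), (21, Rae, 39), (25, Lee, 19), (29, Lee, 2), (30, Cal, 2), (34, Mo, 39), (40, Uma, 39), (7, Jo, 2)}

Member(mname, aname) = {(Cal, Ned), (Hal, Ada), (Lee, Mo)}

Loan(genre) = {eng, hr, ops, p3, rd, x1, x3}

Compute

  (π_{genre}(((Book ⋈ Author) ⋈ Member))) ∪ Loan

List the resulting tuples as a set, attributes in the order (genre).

{eng, hr, k1, law, ops, p1, p3, rd, x1, x3}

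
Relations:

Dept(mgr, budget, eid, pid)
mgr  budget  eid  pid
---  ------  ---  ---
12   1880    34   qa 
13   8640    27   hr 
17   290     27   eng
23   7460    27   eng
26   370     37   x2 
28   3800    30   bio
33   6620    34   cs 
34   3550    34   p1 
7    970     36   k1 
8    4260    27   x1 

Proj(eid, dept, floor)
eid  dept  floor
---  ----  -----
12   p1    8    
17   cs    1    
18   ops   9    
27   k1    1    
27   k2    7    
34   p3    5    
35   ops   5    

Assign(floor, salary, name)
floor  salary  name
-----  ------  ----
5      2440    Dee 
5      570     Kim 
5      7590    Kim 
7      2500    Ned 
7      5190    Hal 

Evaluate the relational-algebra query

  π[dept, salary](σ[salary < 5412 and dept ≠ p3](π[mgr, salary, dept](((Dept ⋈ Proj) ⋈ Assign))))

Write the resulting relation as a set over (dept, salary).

Joining Dept and Proj on eid yields {(12, 1880, 34, qa, p3, 5), (13, 8640, 27, hr, k1, 1), (13, 8640, 27, hr, k2, 7), (17, 290, 27, eng, k1, 1), (17, 290, 27, eng, k2, 7), (23, 7460, 27, eng, k1, 1), (23, 7460, 27, eng, k2, 7), (33, 6620, 34, cs, p3, 5), (34, 3550, 34, p1, p3, 5), (8, 4260, 27, x1, k1, 1), (8, 4260, 27, x1, k2, 7)}.
Joining (Dept ⋈ Proj) and Assign on floor yields {(12, 1880, 34, qa, p3, 5, 2440, Dee), (12, 1880, 34, qa, p3, 5, 570, Kim), (12, 1880, 34, qa, p3, 5, 7590, Kim), (13, 8640, 27, hr, k2, 7, 2500, Ned), (13, 8640, 27, hr, k2, 7, 5190, Hal), (17, 290, 27, eng, k2, 7, 2500, Ned), (17, 290, 27, eng, k2, 7, 5190, Hal), (23, 7460, 27, eng, k2, 7, 2500, Ned), (23, 7460, 27, eng, k2, 7, 5190, Hal), (33, 6620, 34, cs, p3, 5, 2440, Dee), (33, 6620, 34, cs, p3, 5, 570, Kim), (33, 6620, 34, cs, p3, 5, 7590, Kim), (34, 3550, 34, p1, p3, 5, 2440, Dee), (34, 3550, 34, p1, p3, 5, 570, Kim), (34, 3550, 34, p1, p3, 5, 7590, Kim), (8, 4260, 27, x1, k2, 7, 2500, Ned), (8, 4260, 27, x1, k2, 7, 5190, Hal)}.
Projecting to mgr, salary, dept: {(12, 2440, p3), (12, 570, p3), (12, 7590, p3), (13, 2500, k2), (13, 5190, k2), (17, 2500, k2), (17, 5190, k2), (23, 2500, k2), (23, 5190, k2), (33, 2440, p3), (33, 570, p3), (33, 7590, p3), (34, 2440, p3), (34, 570, p3), (34, 7590, p3), (8, 2500, k2), (8, 5190, k2)}
Filtering on salary < 5412 and dept ≠ p3 leaves {(13, 2500, k2), (13, 5190, k2), (17, 2500, k2), (17, 5190, k2), (23, 2500, k2), (23, 5190, k2), (8, 2500, k2), (8, 5190, k2)}.
Projecting to dept, salary (6 duplicate(s) eliminated): {(k2, 2500), (k2, 5190)}

{(k2, 2500), (k2, 5190)}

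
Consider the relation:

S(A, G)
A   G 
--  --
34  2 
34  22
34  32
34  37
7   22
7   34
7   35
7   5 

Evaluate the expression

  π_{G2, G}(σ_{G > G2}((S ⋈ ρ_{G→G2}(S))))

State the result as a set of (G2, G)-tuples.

{(2, 22), (2, 32), (2, 37), (22, 32), (22, 34), (22, 35), (22, 37), (32, 37), (34, 35), (5, 22), (5, 34), (5, 35)}

ρ[G→G2]: schema becomes (A, G2); tuples unchanged.
Natural join on A: {(34, 2, 2), (34, 2, 22), (34, 2, 32), (34, 2, 37), (34, 22, 2), (34, 22, 22), (34, 22, 32), (34, 22, 37), (34, 32, 2), (34, 32, 22), (34, 32, 32), (34, 32, 37), (34, 37, 2), (34, 37, 22), (34, 37, 32), (34, 37, 37), (7, 22, 22), (7, 22, 34), (7, 22, 35), (7, 22, 5), (7, 34, 22), (7, 34, 34), (7, 34, 35), (7, 34, 5), (7, 35, 22), (7, 35, 34), (7, 35, 35), (7, 35, 5), (7, 5, 22), (7, 5, 34), (7, 5, 35), (7, 5, 5)}
Filtering on G > G2 leaves {(34, 22, 2), (34, 32, 2), (34, 32, 22), (34, 37, 2), (34, 37, 22), (34, 37, 32), (7, 22, 5), (7, 34, 22), (7, 34, 5), (7, 35, 22), (7, 35, 34), (7, 35, 5)}.
Keep only column(s) G2, G: {(2, 22), (2, 32), (2, 37), (22, 32), (22, 34), (22, 35), (22, 37), (32, 37), (34, 35), (5, 22), (5, 34), (5, 35)}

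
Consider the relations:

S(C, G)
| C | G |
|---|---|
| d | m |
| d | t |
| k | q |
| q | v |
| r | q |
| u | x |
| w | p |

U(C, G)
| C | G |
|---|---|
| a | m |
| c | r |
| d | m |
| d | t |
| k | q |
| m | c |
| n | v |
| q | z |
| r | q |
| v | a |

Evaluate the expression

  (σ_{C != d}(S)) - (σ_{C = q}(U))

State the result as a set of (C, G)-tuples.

Apply σ_{C != d}; surviving tuples: {(k, q), (q, v), (r, q), (u, x), (w, p)}
Apply σ_{C = q}; surviving tuples: {(q, z)}
Set difference of the two operands is {(k, q), (q, v), (r, q), (u, x), (w, p)}.

{(k, q), (q, v), (r, q), (u, x), (w, p)}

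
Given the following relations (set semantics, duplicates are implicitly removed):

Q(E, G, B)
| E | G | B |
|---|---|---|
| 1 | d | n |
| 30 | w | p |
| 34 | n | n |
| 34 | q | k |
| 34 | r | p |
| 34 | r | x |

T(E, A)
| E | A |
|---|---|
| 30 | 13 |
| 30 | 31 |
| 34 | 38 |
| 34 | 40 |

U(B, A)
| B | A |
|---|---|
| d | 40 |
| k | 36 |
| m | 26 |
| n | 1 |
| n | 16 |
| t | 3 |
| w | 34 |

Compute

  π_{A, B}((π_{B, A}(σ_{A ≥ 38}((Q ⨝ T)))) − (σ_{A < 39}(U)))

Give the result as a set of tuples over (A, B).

Q ⋈ T (natural join on E): {(30, w, p, 13), (30, w, p, 31), (34, n, n, 38), (34, n, n, 40), (34, q, k, 38), (34, q, k, 40), (34, r, p, 38), (34, r, p, 40), (34, r, x, 38), (34, r, x, 40)}
Filtering on A ≥ 38 leaves {(34, n, n, 38), (34, n, n, 40), (34, q, k, 38), (34, q, k, 40), (34, r, p, 38), (34, r, p, 40), (34, r, x, 38), (34, r, x, 40)}.
π_{B, A} gives {(k, 38), (k, 40), (n, 38), (n, 40), (p, 38), (p, 40), (x, 38), (x, 40)}.
Filtering on A < 39 leaves {(k, 36), (m, 26), (n, 1), (n, 16), (t, 3), (w, 34)}.
Taking the difference: {(k, 38), (k, 40), (n, 38), (n, 40), (p, 38), (p, 40), (x, 38), (x, 40)}
π_{A, B} gives {(38, k), (38, n), (38, p), (38, x), (40, k), (40, n), (40, p), (40, x)}.

{(38, k), (38, n), (38, p), (38, x), (40, k), (40, n), (40, p), (40, x)}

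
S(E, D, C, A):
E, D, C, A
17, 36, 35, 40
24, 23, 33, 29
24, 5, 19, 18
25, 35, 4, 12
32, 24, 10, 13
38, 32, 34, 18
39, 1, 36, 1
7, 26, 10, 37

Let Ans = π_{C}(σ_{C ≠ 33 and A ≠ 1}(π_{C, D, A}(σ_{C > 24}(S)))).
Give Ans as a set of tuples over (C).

{34, 35}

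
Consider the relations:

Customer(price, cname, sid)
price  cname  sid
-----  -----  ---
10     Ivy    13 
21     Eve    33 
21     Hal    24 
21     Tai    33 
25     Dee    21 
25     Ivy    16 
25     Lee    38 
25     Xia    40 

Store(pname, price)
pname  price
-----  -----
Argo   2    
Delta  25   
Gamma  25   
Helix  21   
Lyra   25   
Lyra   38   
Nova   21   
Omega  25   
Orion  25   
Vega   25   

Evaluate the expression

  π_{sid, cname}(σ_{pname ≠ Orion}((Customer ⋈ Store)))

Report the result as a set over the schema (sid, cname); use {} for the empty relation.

Joining Customer and Store on price yields {(21, Eve, 33, Helix), (21, Eve, 33, Nova), (21, Hal, 24, Helix), (21, Hal, 24, Nova), (21, Tai, 33, Helix), (21, Tai, 33, Nova), (25, Dee, 21, Delta), (25, Dee, 21, Gamma), (25, Dee, 21, Lyra), (25, Dee, 21, Omega), (25, Dee, 21, Orion), (25, Dee, 21, Vega), (25, Ivy, 16, Delta), (25, Ivy, 16, Gamma), (25, Ivy, 16, Lyra), (25, Ivy, 16, Omega), (25, Ivy, 16, Orion), (25, Ivy, 16, Vega), (25, Lee, 38, Delta), (25, Lee, 38, Gamma), (25, Lee, 38, Lyra), (25, Lee, 38, Omega), (25, Lee, 38, Orion), (25, Lee, 38, Vega), (25, Xia, 40, Delta), (25, Xia, 40, Gamma), (25, Xia, 40, Lyra), (25, Xia, 40, Omega), (25, Xia, 40, Orion), (25, Xia, 40, Vega)}.
Filtering on pname ≠ Orion leaves {(21, Eve, 33, Helix), (21, Eve, 33, Nova), (21, Hal, 24, Helix), (21, Hal, 24, Nova), (21, Tai, 33, Helix), (21, Tai, 33, Nova), (25, Dee, 21, Delta), (25, Dee, 21, Gamma), (25, Dee, 21, Lyra), (25, Dee, 21, Omega), (25, Dee, 21, Vega), (25, Ivy, 16, Delta), (25, Ivy, 16, Gamma), (25, Ivy, 16, Lyra), (25, Ivy, 16, Omega), (25, Ivy, 16, Vega), (25, Lee, 38, Delta), (25, Lee, 38, Gamma), (25, Lee, 38, Lyra), (25, Lee, 38, Omega), (25, Lee, 38, Vega), (25, Xia, 40, Delta), (25, Xia, 40, Gamma), (25, Xia, 40, Lyra), (25, Xia, 40, Omega), (25, Xia, 40, Vega)}.
Projecting to sid, cname (19 duplicate(s) eliminated): {(16, Ivy), (21, Dee), (24, Hal), (33, Eve), (33, Tai), (38, Lee), (40, Xia)}

{(16, Ivy), (21, Dee), (24, Hal), (33, Eve), (33, Tai), (38, Lee), (40, Xia)}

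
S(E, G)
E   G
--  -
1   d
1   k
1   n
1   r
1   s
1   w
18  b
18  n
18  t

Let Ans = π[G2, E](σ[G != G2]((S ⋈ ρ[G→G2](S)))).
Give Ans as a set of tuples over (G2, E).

ρ[G→G2]: schema becomes (E, G2); tuples unchanged.
S ⋈ ρ[G→G2](S) (natural join on E): {(1, d, d), (1, d, k), (1, d, n), (1, d, r), (1, d, s), (1, d, w), (1, k, d), (1, k, k), (1, k, n), (1, k, r), (1, k, s), (1, k, w), (1, n, d), (1, n, k), (1, n, n), (1, n, r), (1, n, s), (1, n, w), (1, r, d), (1, r, k), (1, r, n), (1, r, r), (1, r, s), (1, r, w), (1, s, d), (1, s, k), (1, s, n), (1, s, r), (1, s, s), (1, s, w), (1, w, d), (1, w, k), (1, w, n), (1, w, r), (1, w, s), (1, w, w), (18, b, b), (18, b, n), (18, b, t), (18, n, b), (18, n, n), (18, n, t), (18, t, b), (18, t, n), (18, t, t)}
Filtering on G != G2 leaves {(1, d, k), (1, d, n), (1, d, r), (1, d, s), (1, d, w), (1, k, d), (1, k, n), (1, k, r), (1, k, s), (1, k, w), (1, n, d), (1, n, k), (1, n, r), (1, n, s), (1, n, w), (1, r, d), (1, r, k), (1, r, n), (1, r, s), (1, r, w), (1, s, d), (1, s, k), (1, s, n), (1, s, r), (1, s, w), (1, w, d), (1, w, k), (1, w, n), (1, w, r), (1, w, s), (18, b, n), (18, b, t), (18, n, b), (18, n, t), (18, t, b), (18, t, n)}.
Keep only column(s) G2, E (27 duplicate(s) eliminated): {(b, 18), (d, 1), (k, 1), (n, 1), (n, 18), (r, 1), (s, 1), (t, 18), (w, 1)}

{(b, 18), (d, 1), (k, 1), (n, 1), (n, 18), (r, 1), (s, 1), (t, 18), (w, 1)}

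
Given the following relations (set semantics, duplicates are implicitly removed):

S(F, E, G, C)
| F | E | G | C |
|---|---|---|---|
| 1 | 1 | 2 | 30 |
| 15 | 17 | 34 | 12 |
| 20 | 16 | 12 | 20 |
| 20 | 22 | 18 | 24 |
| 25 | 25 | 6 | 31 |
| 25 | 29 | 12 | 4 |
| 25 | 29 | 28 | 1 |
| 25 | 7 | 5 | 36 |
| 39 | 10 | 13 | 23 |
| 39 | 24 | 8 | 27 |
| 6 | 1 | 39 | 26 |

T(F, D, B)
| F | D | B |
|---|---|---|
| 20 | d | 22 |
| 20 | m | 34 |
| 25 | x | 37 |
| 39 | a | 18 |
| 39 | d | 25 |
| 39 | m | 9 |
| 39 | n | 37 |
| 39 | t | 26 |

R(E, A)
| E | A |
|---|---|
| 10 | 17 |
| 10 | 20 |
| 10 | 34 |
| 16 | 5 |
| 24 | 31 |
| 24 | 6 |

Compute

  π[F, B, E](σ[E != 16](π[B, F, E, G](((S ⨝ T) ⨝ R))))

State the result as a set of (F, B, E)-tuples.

{(39, 18, 10), (39, 18, 24), (39, 25, 10), (39, 25, 24), (39, 26, 10), (39, 26, 24), (39, 37, 10), (39, 37, 24), (39, 9, 10), (39, 9, 24)}

Natural join on F: {(20, 16, 12, 20, d, 22), (20, 16, 12, 20, m, 34), (20, 22, 18, 24, d, 22), (20, 22, 18, 24, m, 34), (25, 25, 6, 31, x, 37), (25, 29, 12, 4, x, 37), (25, 29, 28, 1, x, 37), (25, 7, 5, 36, x, 37), (39, 10, 13, 23, a, 18), (39, 10, 13, 23, d, 25), (39, 10, 13, 23, m, 9), (39, 10, 13, 23, n, 37), (39, 10, 13, 23, t, 26), (39, 24, 8, 27, a, 18), (39, 24, 8, 27, d, 25), (39, 24, 8, 27, m, 9), (39, 24, 8, 27, n, 37), (39, 24, 8, 27, t, 26)}
Natural join on E: {(20, 16, 12, 20, d, 22, 5), (20, 16, 12, 20, m, 34, 5), (39, 10, 13, 23, a, 18, 17), (39, 10, 13, 23, a, 18, 20), (39, 10, 13, 23, a, 18, 34), (39, 10, 13, 23, d, 25, 17), (39, 10, 13, 23, d, 25, 20), (39, 10, 13, 23, d, 25, 34), (39, 10, 13, 23, m, 9, 17), (39, 10, 13, 23, m, 9, 20), (39, 10, 13, 23, m, 9, 34), (39, 10, 13, 23, n, 37, 17), (39, 10, 13, 23, n, 37, 20), (39, 10, 13, 23, n, 37, 34), (39, 10, 13, 23, t, 26, 17), (39, 10, 13, 23, t, 26, 20), (39, 10, 13, 23, t, 26, 34), (39, 24, 8, 27, a, 18, 31), (39, 24, 8, 27, a, 18, 6), (39, 24, 8, 27, d, 25, 31), (39, 24, 8, 27, d, 25, 6), (39, 24, 8, 27, m, 9, 31), (39, 24, 8, 27, m, 9, 6), (39, 24, 8, 27, n, 37, 31), (39, 24, 8, 27, n, 37, 6), (39, 24, 8, 27, t, 26, 31), (39, 24, 8, 27, t, 26, 6)}
Projecting to B, F, E, G (15 duplicate(s) eliminated): {(18, 39, 10, 13), (18, 39, 24, 8), (22, 20, 16, 12), (25, 39, 10, 13), (25, 39, 24, 8), (26, 39, 10, 13), (26, 39, 24, 8), (34, 20, 16, 12), (37, 39, 10, 13), (37, 39, 24, 8), (9, 39, 10, 13), (9, 39, 24, 8)}
Filtering on E != 16 leaves {(18, 39, 10, 13), (18, 39, 24, 8), (25, 39, 10, 13), (25, 39, 24, 8), (26, 39, 10, 13), (26, 39, 24, 8), (37, 39, 10, 13), (37, 39, 24, 8), (9, 39, 10, 13), (9, 39, 24, 8)}.
Projecting to F, B, E: {(39, 18, 10), (39, 18, 24), (39, 25, 10), (39, 25, 24), (39, 26, 10), (39, 26, 24), (39, 37, 10), (39, 37, 24), (39, 9, 10), (39, 9, 24)}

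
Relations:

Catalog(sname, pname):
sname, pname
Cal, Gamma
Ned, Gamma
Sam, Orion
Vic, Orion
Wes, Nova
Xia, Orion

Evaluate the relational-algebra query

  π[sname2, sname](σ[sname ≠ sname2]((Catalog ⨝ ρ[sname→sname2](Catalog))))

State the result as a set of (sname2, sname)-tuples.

{(Cal, Ned), (Ned, Cal), (Sam, Vic), (Sam, Xia), (Vic, Sam), (Vic, Xia), (Xia, Sam), (Xia, Vic)}

ρ[sname→sname2]: schema becomes (sname2, pname); tuples unchanged.
Natural join on pname: {(Cal, Gamma, Cal), (Cal, Gamma, Ned), (Ned, Gamma, Cal), (Ned, Gamma, Ned), (Sam, Orion, Sam), (Sam, Orion, Vic), (Sam, Orion, Xia), (Vic, Orion, Sam), (Vic, Orion, Vic), (Vic, Orion, Xia), (Wes, Nova, Wes), (Xia, Orion, Sam), (Xia, Orion, Vic), (Xia, Orion, Xia)}
Apply σ_{sname ≠ sname2}; surviving tuples: {(Cal, Gamma, Ned), (Ned, Gamma, Cal), (Sam, Orion, Vic), (Sam, Orion, Xia), (Vic, Orion, Sam), (Vic, Orion, Xia), (Xia, Orion, Sam), (Xia, Orion, Vic)}
π[sname2, sname]: project onto (sname2, sname) → {(Cal, Ned), (Ned, Cal), (Sam, Vic), (Sam, Xia), (Vic, Sam), (Vic, Xia), (Xia, Sam), (Xia, Vic)}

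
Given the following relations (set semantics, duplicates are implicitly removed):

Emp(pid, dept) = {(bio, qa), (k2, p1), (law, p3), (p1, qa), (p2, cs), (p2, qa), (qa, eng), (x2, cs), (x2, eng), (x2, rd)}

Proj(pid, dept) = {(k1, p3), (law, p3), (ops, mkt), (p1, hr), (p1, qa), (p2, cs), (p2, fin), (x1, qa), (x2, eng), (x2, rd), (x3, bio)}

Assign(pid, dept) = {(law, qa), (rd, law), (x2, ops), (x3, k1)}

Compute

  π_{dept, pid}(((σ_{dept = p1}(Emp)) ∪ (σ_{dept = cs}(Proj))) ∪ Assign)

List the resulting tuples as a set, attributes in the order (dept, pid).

Apply σ_{dept = p1}; surviving tuples: {(k2, p1)}
Apply σ_{dept = cs}; surviving tuples: {(p2, cs)}
Taking the union: {(k2, p1), (p2, cs)}
Taking the union: {(k2, p1), (law, qa), (p2, cs), (rd, law), (x2, ops), (x3, k1)}
Projecting to dept, pid: {(cs, p2), (k1, x3), (law, rd), (ops, x2), (p1, k2), (qa, law)}

{(cs, p2), (k1, x3), (law, rd), (ops, x2), (p1, k2), (qa, law)}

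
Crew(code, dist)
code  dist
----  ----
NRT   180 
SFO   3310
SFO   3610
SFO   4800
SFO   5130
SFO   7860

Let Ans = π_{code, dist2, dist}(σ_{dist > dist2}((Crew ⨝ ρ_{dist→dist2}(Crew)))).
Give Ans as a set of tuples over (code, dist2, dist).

ρ[dist→dist2]: schema becomes (code, dist2); tuples unchanged.
Natural join on code: {(NRT, 180, 180), (SFO, 3310, 3310), (SFO, 3310, 3610), (SFO, 3310, 4800), (SFO, 3310, 5130), (SFO, 3310, 7860), (SFO, 3610, 3310), (SFO, 3610, 3610), (SFO, 3610, 4800), (SFO, 3610, 5130), (SFO, 3610, 7860), (SFO, 4800, 3310), (SFO, 4800, 3610), (SFO, 4800, 4800), (SFO, 4800, 5130), (SFO, 4800, 7860), (SFO, 5130, 3310), (SFO, 5130, 3610), (SFO, 5130, 4800), (SFO, 5130, 5130), (SFO, 5130, 7860), (SFO, 7860, 3310), (SFO, 7860, 3610), (SFO, 7860, 4800), (SFO, 7860, 5130), (SFO, 7860, 7860)}
Filtering on dist > dist2 leaves {(SFO, 3610, 3310), (SFO, 4800, 3310), (SFO, 4800, 3610), (SFO, 5130, 3310), (SFO, 5130, 3610), (SFO, 5130, 4800), (SFO, 7860, 3310), (SFO, 7860, 3610), (SFO, 7860, 4800), (SFO, 7860, 5130)}.
π[code, dist2, dist]: project onto (code, dist2, dist) → {(SFO, 3310, 3610), (SFO, 3310, 4800), (SFO, 3310, 5130), (SFO, 3310, 7860), (SFO, 3610, 4800), (SFO, 3610, 5130), (SFO, 3610, 7860), (SFO, 4800, 5130), (SFO, 4800, 7860), (SFO, 5130, 7860)}

{(SFO, 3310, 3610), (SFO, 3310, 4800), (SFO, 3310, 5130), (SFO, 3310, 7860), (SFO, 3610, 4800), (SFO, 3610, 5130), (SFO, 3610, 7860), (SFO, 4800, 5130), (SFO, 4800, 7860), (SFO, 5130, 7860)}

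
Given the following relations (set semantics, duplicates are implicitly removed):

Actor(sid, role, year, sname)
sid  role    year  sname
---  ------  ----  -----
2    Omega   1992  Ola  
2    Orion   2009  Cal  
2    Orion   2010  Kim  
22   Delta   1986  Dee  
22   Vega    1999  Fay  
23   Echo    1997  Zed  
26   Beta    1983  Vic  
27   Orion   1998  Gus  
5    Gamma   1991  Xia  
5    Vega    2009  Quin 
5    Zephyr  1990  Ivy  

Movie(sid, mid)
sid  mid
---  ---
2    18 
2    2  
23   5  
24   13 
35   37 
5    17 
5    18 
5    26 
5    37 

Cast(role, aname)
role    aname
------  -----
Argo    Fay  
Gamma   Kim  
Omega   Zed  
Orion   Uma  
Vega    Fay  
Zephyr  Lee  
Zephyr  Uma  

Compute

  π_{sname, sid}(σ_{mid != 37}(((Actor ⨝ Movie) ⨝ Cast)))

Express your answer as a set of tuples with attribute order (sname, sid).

{(Cal, 2), (Ivy, 5), (Kim, 2), (Ola, 2), (Quin, 5), (Xia, 5)}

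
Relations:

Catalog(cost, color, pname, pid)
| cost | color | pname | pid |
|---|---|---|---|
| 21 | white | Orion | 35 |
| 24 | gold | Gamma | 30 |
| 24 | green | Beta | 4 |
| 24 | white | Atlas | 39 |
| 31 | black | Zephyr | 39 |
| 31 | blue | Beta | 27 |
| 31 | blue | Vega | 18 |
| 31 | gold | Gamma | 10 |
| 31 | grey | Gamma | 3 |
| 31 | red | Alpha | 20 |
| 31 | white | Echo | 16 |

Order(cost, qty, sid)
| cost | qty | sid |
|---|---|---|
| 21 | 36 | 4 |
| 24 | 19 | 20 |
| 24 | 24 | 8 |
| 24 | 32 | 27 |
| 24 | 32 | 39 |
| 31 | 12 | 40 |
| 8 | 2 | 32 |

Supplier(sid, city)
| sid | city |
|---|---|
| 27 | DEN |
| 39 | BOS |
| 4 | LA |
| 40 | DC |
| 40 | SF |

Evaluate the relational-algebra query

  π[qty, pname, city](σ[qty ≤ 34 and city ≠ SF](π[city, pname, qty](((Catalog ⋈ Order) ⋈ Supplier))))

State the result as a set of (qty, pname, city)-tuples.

{(12, Alpha, DC), (12, Beta, DC), (12, Echo, DC), (12, Gamma, DC), (12, Vega, DC), (12, Zephyr, DC), (32, Atlas, BOS), (32, Atlas, DEN), (32, Beta, BOS), (32, Beta, DEN), (32, Gamma, BOS), (32, Gamma, DEN)}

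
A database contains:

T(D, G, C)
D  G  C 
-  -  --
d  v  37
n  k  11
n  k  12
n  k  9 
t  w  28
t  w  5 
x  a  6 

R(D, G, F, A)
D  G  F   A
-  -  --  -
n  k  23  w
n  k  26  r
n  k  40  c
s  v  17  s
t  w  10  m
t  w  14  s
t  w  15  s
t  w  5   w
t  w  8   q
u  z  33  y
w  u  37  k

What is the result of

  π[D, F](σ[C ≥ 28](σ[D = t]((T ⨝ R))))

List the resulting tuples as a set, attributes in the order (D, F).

{(t, 10), (t, 14), (t, 15), (t, 5), (t, 8)}

T ⋈ R (natural join on D, G): {(n, k, 11, 23, w), (n, k, 11, 26, r), (n, k, 11, 40, c), (n, k, 12, 23, w), (n, k, 12, 26, r), (n, k, 12, 40, c), (n, k, 9, 23, w), (n, k, 9, 26, r), (n, k, 9, 40, c), (t, w, 28, 10, m), (t, w, 28, 14, s), (t, w, 28, 15, s), (t, w, 28, 5, w), (t, w, 28, 8, q), (t, w, 5, 10, m), (t, w, 5, 14, s), (t, w, 5, 15, s), (t, w, 5, 5, w), (t, w, 5, 8, q)}
σ[D = t]: keep tuples satisfying D = t → {(t, w, 28, 10, m), (t, w, 28, 14, s), (t, w, 28, 15, s), (t, w, 28, 5, w), (t, w, 28, 8, q), (t, w, 5, 10, m), (t, w, 5, 14, s), (t, w, 5, 15, s), (t, w, 5, 5, w), (t, w, 5, 8, q)}
σ[C ≥ 28]: keep tuples satisfying C ≥ 28 → {(t, w, 28, 10, m), (t, w, 28, 14, s), (t, w, 28, 15, s), (t, w, 28, 5, w), (t, w, 28, 8, q)}
Projecting to D, F: {(t, 10), (t, 14), (t, 15), (t, 5), (t, 8)}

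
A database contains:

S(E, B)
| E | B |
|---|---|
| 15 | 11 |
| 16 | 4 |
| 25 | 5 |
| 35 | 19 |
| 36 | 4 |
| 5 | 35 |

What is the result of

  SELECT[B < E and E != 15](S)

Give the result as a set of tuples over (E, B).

{(16, 4), (25, 5), (35, 19), (36, 4)}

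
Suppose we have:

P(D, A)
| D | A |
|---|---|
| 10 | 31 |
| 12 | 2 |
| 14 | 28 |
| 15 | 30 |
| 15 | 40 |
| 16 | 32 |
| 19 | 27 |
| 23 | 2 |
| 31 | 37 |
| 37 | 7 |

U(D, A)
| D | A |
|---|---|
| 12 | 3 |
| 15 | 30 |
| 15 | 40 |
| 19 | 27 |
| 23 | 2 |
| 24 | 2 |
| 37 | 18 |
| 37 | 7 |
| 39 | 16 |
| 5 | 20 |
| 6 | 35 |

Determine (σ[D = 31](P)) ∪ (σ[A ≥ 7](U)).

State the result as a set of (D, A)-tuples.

{(15, 30), (15, 40), (19, 27), (31, 37), (37, 18), (37, 7), (39, 16), (5, 20), (6, 35)}

Apply σ_{D = 31}; surviving tuples: {(31, 37)}
Apply σ_{A ≥ 7}; surviving tuples: {(15, 30), (15, 40), (19, 27), (37, 18), (37, 7), (39, 16), (5, 20), (6, 35)}
Taking the union: {(15, 30), (15, 40), (19, 27), (31, 37), (37, 18), (37, 7), (39, 16), (5, 20), (6, 35)}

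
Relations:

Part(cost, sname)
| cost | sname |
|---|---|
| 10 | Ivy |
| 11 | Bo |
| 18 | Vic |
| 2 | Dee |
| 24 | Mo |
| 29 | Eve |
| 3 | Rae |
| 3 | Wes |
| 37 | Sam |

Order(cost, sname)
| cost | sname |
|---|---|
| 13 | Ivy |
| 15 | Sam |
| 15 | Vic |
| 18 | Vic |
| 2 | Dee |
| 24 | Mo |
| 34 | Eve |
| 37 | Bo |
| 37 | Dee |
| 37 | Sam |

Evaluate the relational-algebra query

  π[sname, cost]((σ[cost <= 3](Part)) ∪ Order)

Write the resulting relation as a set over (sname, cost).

{(Bo, 37), (Dee, 2), (Dee, 37), (Eve, 34), (Ivy, 13), (Mo, 24), (Rae, 3), (Sam, 15), (Sam, 37), (Vic, 15), (Vic, 18), (Wes, 3)}

Selection cost <= 3: {(2, Dee), (3, Rae), (3, Wes)}
Taking the union: {(13, Ivy), (15, Sam), (15, Vic), (18, Vic), (2, Dee), (24, Mo), (3, Rae), (3, Wes), (34, Eve), (37, Bo), (37, Dee), (37, Sam)}
π[sname, cost]: project onto (sname, cost) → {(Bo, 37), (Dee, 2), (Dee, 37), (Eve, 34), (Ivy, 13), (Mo, 24), (Rae, 3), (Sam, 15), (Sam, 37), (Vic, 15), (Vic, 18), (Wes, 3)}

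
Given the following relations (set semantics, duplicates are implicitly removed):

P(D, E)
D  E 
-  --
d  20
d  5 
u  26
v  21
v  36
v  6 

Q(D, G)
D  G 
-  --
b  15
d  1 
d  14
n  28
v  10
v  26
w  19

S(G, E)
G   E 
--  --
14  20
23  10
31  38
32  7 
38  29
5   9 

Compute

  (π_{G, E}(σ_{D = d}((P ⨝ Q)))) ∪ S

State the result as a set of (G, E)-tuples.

Joining P and Q on D yields {(d, 20, 1), (d, 20, 14), (d, 5, 1), (d, 5, 14), (v, 21, 10), (v, 21, 26), (v, 36, 10), (v, 36, 26), (v, 6, 10), (v, 6, 26)}.
Apply σ_{D = d}; surviving tuples: {(d, 20, 1), (d, 20, 14), (d, 5, 1), (d, 5, 14)}
Projecting to G, E: {(1, 20), (1, 5), (14, 20), (14, 5)}
Union: {(1, 20), (1, 5), (14, 20), (14, 5)} with {(14, 20), (23, 10), (31, 38), (32, 7), (38, 29), (5, 9)} → {(1, 20), (1, 5), (14, 20), (14, 5), (23, 10), (31, 38), (32, 7), (38, 29), (5, 9)}

{(1, 20), (1, 5), (14, 20), (14, 5), (23, 10), (31, 38), (32, 7), (38, 29), (5, 9)}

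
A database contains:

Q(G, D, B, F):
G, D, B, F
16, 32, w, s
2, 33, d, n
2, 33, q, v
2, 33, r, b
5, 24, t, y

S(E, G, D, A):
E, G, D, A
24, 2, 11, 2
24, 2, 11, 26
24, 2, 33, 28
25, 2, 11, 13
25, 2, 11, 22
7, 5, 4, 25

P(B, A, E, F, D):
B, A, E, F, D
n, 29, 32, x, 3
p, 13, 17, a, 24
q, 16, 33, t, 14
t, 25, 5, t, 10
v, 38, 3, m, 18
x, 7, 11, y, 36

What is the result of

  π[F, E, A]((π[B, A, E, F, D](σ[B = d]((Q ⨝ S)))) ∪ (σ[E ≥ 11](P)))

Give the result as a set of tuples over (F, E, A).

Natural join on G, D: {(2, 33, d, n, 24, 28), (2, 33, q, v, 24, 28), (2, 33, r, b, 24, 28)}
Apply σ_{B = d}; surviving tuples: {(2, 33, d, n, 24, 28)}
π_{B, A, E, F, D} gives {(d, 28, 24, n, 33)}.
Apply σ_{E ≥ 11}; surviving tuples: {(n, 29, 32, x, 3), (p, 13, 17, a, 24), (q, 16, 33, t, 14), (x, 7, 11, y, 36)}
Union: {(d, 28, 24, n, 33)} with {(n, 29, 32, x, 3), (p, 13, 17, a, 24), (q, 16, 33, t, 14), (x, 7, 11, y, 36)} → {(d, 28, 24, n, 33), (n, 29, 32, x, 3), (p, 13, 17, a, 24), (q, 16, 33, t, 14), (x, 7, 11, y, 36)}
π_{F, E, A} gives {(a, 17, 13), (n, 24, 28), (t, 33, 16), (x, 32, 29), (y, 11, 7)}.

{(a, 17, 13), (n, 24, 28), (t, 33, 16), (x, 32, 29), (y, 11, 7)}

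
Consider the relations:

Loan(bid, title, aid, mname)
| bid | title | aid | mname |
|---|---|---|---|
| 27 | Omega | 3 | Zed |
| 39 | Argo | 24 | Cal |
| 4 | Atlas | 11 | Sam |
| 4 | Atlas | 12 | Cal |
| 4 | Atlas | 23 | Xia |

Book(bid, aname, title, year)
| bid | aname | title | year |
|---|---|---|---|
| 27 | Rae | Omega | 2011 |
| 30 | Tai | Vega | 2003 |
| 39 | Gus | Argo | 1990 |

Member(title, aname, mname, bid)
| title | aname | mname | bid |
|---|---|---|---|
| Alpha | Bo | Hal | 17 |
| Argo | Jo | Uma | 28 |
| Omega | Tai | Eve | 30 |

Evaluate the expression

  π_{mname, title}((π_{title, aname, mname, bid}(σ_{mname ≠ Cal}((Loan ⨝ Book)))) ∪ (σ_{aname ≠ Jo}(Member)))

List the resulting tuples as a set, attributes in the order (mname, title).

Loan ⋈ Book (natural join on bid, title): {(27, Omega, 3, Zed, Rae, 2011), (39, Argo, 24, Cal, Gus, 1990)}
Selection mname ≠ Cal: {(27, Omega, 3, Zed, Rae, 2011)}
π[title, aname, mname, bid]: project onto (title, aname, mname, bid) → {(Omega, Rae, Zed, 27)}
Selection aname ≠ Jo: {(Alpha, Bo, Hal, 17), (Omega, Tai, Eve, 30)}
Set union of the two operands is {(Alpha, Bo, Hal, 17), (Omega, Rae, Zed, 27), (Omega, Tai, Eve, 30)}.
π[mname, title]: project onto (mname, title) → {(Eve, Omega), (Hal, Alpha), (Zed, Omega)}

{(Eve, Omega), (Hal, Alpha), (Zed, Omega)}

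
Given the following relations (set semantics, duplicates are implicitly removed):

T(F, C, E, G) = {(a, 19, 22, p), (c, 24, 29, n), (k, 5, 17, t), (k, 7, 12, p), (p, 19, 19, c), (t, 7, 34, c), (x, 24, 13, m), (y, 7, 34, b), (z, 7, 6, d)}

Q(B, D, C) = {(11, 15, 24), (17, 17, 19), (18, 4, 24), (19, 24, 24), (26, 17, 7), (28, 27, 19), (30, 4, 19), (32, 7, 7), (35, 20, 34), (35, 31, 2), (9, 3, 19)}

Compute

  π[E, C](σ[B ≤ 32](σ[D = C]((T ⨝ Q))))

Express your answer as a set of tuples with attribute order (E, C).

Natural join on C: {(a, 19, 22, p, 17, 17), (a, 19, 22, p, 28, 27), (a, 19, 22, p, 30, 4), (a, 19, 22, p, 9, 3), (c, 24, 29, n, 11, 15), (c, 24, 29, n, 18, 4), (c, 24, 29, n, 19, 24), (k, 7, 12, p, 26, 17), (k, 7, 12, p, 32, 7), (p, 19, 19, c, 17, 17), (p, 19, 19, c, 28, 27), (p, 19, 19, c, 30, 4), (p, 19, 19, c, 9, 3), (t, 7, 34, c, 26, 17), (t, 7, 34, c, 32, 7), (x, 24, 13, m, 11, 15), (x, 24, 13, m, 18, 4), (x, 24, 13, m, 19, 24), (y, 7, 34, b, 26, 17), (y, 7, 34, b, 32, 7), (z, 7, 6, d, 26, 17), (z, 7, 6, d, 32, 7)}
Apply σ_{D = C}; surviving tuples: {(c, 24, 29, n, 19, 24), (k, 7, 12, p, 32, 7), (t, 7, 34, c, 32, 7), (x, 24, 13, m, 19, 24), (y, 7, 34, b, 32, 7), (z, 7, 6, d, 32, 7)}
Apply σ_{B ≤ 32}; surviving tuples: {(c, 24, 29, n, 19, 24), (k, 7, 12, p, 32, 7), (t, 7, 34, c, 32, 7), (x, 24, 13, m, 19, 24), (y, 7, 34, b, 32, 7), (z, 7, 6, d, 32, 7)}
Projecting to E, C (1 duplicate(s) eliminated): {(12, 7), (13, 24), (29, 24), (34, 7), (6, 7)}

{(12, 7), (13, 24), (29, 24), (34, 7), (6, 7)}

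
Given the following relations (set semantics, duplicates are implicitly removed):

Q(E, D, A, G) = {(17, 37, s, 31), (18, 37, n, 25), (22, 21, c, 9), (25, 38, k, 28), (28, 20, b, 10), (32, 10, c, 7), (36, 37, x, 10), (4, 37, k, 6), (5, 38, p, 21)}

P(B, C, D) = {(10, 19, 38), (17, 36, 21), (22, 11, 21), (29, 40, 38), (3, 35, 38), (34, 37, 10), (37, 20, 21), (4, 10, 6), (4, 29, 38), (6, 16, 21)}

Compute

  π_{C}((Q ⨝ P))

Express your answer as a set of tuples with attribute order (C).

{11, 16, 19, 20, 29, 35, 36, 37, 40}

Natural join on D: {(22, 21, c, 9, 17, 36), (22, 21, c, 9, 22, 11), (22, 21, c, 9, 37, 20), (22, 21, c, 9, 6, 16), (25, 38, k, 28, 10, 19), (25, 38, k, 28, 29, 40), (25, 38, k, 28, 3, 35), (25, 38, k, 28, 4, 29), (32, 10, c, 7, 34, 37), (5, 38, p, 21, 10, 19), (5, 38, p, 21, 29, 40), (5, 38, p, 21, 3, 35), (5, 38, p, 21, 4, 29)}
π[C]: project onto (C) (4 duplicate(s) eliminated) → {11, 16, 19, 20, 29, 35, 36, 37, 40}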